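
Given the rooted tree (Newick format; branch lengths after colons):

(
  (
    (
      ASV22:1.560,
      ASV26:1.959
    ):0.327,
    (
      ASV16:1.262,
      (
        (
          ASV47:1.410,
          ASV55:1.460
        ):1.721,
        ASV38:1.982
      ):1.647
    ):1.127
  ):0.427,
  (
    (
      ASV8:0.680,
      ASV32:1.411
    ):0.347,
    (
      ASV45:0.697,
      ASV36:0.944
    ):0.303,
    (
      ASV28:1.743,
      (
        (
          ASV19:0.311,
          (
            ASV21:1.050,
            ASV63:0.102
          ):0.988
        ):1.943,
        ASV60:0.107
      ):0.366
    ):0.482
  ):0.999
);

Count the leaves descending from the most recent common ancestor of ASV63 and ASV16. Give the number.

15

The MRCA of ASV63 and ASV16 is the root, so the clade is the entire tree.
That clade contains 15 terminal taxa: ASV16, ASV19, ASV21, ASV22, ASV26, ASV28, ASV32, ASV36, ASV38, ASV45, ASV47, ASV55, ASV60, ASV63, ASV8.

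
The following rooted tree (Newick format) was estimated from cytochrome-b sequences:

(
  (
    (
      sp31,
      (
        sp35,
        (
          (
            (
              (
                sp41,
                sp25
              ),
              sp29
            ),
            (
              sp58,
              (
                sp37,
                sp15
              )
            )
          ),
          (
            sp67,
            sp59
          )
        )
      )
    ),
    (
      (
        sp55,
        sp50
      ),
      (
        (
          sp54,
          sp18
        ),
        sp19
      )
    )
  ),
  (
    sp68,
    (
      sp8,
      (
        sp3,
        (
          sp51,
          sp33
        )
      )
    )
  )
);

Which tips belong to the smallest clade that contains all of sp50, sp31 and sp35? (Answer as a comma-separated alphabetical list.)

sp15, sp18, sp19, sp25, sp29, sp31, sp35, sp37, sp41, sp50, sp54, sp55, sp58, sp59, sp67

Tracing sp50: it sits inside (sp55,sp50).
Tracing sp31: it sits inside (sp31,(sp35,((((sp41,sp25),sp29),(sp58,(sp37,sp15))),(sp67,sp59)))).
Tracing sp35: it sits inside (sp35,((((sp41,sp25),sp29),(sp58,(sp37,sp15))),(sp67,sp59))).
The smallest clade enclosing all 3 is ((sp31,(sp35,((((sp41,sp25),sp29),(sp58,(sp37,sp15))),(sp67,sp59)))),((sp55,sp50),((sp54,sp18),sp19))); the answer is its 15 terminal taxa in alphabetical order.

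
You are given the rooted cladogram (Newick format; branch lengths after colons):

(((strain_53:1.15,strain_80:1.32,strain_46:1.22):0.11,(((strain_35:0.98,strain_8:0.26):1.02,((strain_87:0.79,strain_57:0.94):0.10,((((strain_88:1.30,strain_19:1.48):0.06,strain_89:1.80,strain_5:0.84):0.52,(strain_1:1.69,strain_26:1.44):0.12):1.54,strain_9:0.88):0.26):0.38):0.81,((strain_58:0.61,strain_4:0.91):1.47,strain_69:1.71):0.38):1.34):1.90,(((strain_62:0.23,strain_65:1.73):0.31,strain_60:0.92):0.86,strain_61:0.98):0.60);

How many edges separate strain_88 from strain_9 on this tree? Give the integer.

The MRCA of strain_88 and strain_9 is the node subtending ((((strain_88,strain_19),strain_89,strain_5),(strain_1,strain_26)),strain_9).
From strain_88 up to that node: 4 branches. From strain_9 up to the same node: 1 branch. Total: 4 + 1 = 5.

5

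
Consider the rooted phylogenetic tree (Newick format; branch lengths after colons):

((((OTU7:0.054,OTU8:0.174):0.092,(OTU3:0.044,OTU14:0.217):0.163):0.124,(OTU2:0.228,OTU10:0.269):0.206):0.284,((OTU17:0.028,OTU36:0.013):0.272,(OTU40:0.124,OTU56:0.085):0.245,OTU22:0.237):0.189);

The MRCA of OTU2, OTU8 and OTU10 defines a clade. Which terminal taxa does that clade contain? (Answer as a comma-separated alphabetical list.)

OTU10, OTU14, OTU2, OTU3, OTU7, OTU8

Tracing OTU2: it sits inside (OTU2,OTU10).
Tracing OTU8: it sits inside (OTU7,OTU8).
Tracing OTU10: it sits inside (OTU2,OTU10).
The smallest clade enclosing all 3 is (((OTU7,OTU8),(OTU3,OTU14)),(OTU2,OTU10)); the answer is its 6 terminal taxa in alphabetical order.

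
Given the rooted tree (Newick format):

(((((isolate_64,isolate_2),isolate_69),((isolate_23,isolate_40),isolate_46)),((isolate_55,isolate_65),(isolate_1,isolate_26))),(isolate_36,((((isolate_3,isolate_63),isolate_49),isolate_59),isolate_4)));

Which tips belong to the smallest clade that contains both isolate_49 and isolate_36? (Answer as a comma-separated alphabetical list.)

isolate_3, isolate_36, isolate_4, isolate_49, isolate_59, isolate_63

Tracing isolate_49: it sits inside ((isolate_3,isolate_63),isolate_49).
Tracing isolate_36: it sits inside (isolate_36,((((isolate_3,isolate_63),isolate_49),isolate_59),isolate_4)).
The smallest clade enclosing both is (isolate_36,((((isolate_3,isolate_63),isolate_49),isolate_59),isolate_4)); the answer is its 6 terminal taxa in alphabetical order.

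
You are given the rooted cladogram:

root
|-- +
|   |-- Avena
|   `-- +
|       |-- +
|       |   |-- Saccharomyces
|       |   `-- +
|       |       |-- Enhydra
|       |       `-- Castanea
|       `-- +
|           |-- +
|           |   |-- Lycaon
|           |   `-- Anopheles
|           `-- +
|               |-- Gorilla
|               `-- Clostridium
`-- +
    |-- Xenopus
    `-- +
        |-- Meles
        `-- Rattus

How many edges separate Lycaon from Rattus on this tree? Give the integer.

The MRCA of Lycaon and Rattus is the root of the tree.
From Lycaon up to that node: 5 branches. From Rattus up to the same node: 3 branches. Total: 5 + 3 = 8.

8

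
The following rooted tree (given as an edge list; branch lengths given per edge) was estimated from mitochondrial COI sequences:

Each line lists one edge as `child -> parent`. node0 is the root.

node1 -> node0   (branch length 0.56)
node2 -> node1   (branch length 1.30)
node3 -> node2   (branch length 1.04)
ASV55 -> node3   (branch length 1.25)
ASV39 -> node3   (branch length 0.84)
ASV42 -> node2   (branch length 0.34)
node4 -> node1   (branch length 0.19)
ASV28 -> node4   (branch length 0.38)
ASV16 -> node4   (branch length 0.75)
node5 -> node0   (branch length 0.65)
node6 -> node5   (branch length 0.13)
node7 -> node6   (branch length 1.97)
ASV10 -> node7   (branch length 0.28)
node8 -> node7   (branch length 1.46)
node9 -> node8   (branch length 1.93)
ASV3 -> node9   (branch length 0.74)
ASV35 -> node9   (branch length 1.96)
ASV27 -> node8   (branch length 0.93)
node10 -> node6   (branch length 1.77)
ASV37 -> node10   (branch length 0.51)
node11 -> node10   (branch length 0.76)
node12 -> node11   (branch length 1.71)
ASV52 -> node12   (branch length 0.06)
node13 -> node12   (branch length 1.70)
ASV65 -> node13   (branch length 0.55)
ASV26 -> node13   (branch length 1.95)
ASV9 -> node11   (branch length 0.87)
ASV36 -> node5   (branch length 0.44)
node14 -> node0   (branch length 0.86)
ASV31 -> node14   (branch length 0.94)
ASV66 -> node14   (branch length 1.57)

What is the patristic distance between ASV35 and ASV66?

10.53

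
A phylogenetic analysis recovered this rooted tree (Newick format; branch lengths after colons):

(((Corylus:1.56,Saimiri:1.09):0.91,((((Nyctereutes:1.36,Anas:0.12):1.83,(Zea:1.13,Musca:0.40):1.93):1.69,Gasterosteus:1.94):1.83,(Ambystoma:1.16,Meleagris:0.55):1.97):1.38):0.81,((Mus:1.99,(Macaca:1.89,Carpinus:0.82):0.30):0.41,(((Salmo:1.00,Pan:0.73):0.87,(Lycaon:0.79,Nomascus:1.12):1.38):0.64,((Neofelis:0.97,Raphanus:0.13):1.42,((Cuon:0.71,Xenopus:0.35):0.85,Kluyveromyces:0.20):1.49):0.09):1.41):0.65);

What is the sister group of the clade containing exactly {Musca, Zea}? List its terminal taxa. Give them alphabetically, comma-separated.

Anas, Nyctereutes

The clade containing exactly {Musca, Zea} attaches to the tree at the node subtending ((Nyctereutes,Anas),(Zea,Musca)).
The other lineage descending from that same node — the sister group — is (Nyctereutes,Anas); its 2 tips in alphabetical order are the answer.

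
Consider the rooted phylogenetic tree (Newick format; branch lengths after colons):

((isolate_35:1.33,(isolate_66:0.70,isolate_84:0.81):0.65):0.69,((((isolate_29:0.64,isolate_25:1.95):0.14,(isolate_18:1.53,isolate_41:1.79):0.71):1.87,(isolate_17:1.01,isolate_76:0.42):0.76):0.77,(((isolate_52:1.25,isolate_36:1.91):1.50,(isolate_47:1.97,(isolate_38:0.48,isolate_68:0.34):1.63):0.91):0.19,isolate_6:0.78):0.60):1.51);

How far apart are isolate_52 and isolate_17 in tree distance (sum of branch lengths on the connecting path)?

6.08

The path runs isolate_52 → … → MRCA → … → isolate_17; the MRCA is the node subtending ((((isolate_29,isolate_25),(isolate_18,isolate_41)),(isolate_17,isolate_76)),(((isolate_52,isolate_36),(isolate_47,(isolate_38,isolate_68))),isolate_6)).
Branch lengths along that path: 1.25 + 1.50 + 0.19 + 0.60 + 0.77 + 0.76 + 1.01 = 6.08.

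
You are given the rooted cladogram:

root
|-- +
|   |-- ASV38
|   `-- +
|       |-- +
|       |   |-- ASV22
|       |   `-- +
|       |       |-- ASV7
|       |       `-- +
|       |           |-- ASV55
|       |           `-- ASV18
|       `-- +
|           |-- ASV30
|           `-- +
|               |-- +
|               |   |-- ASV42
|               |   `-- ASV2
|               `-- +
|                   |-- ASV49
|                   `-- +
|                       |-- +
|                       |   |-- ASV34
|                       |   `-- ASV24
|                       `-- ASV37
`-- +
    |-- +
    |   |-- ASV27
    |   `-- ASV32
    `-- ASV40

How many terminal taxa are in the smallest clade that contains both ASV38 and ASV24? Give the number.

12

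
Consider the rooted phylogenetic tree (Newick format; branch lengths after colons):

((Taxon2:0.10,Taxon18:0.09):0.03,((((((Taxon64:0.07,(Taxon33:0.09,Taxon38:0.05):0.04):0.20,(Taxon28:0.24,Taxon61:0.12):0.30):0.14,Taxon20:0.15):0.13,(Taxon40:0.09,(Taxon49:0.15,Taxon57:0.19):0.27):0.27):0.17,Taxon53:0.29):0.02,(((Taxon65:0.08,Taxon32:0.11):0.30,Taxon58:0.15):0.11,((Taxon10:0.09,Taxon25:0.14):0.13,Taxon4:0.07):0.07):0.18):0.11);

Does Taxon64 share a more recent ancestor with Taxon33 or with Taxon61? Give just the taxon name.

Taxon33

The MRCA of Taxon64 and Taxon33 subtends (Taxon64,(Taxon33,Taxon38)) (3 taxa).
The MRCA of Taxon64 and Taxon61 subtends ((Taxon64,(Taxon33,Taxon38)),(Taxon28,Taxon61)) (5 taxa).
The first is nested inside the second, so Taxon64 shares a more recent common ancestor with Taxon33.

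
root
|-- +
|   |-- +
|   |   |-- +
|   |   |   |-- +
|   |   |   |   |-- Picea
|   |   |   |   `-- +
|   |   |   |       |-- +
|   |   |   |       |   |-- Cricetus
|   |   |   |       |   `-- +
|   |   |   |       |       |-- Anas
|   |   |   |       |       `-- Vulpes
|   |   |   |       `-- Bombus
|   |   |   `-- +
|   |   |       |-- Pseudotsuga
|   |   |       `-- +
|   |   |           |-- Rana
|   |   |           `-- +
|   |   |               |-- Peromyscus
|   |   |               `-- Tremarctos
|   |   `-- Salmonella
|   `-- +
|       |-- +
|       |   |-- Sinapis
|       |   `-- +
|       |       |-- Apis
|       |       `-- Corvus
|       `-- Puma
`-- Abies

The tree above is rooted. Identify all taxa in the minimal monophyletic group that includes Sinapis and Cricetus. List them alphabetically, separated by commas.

Tracing Sinapis: it sits inside (Sinapis,(Apis,Corvus)).
Tracing Cricetus: it sits inside (Cricetus,(Anas,Vulpes)).
The smallest clade enclosing both is ((((Picea,((Cricetus,(Anas,Vulpes)),Bombus)),(Pseudotsuga,(Rana,(Peromyscus,Tremarctos)))),Salmonella),((Sinapis,(Apis,Corvus)),Puma)); the answer is its 14 terminal taxa in alphabetical order.

Anas, Apis, Bombus, Corvus, Cricetus, Peromyscus, Picea, Pseudotsuga, Puma, Rana, Salmonella, Sinapis, Tremarctos, Vulpes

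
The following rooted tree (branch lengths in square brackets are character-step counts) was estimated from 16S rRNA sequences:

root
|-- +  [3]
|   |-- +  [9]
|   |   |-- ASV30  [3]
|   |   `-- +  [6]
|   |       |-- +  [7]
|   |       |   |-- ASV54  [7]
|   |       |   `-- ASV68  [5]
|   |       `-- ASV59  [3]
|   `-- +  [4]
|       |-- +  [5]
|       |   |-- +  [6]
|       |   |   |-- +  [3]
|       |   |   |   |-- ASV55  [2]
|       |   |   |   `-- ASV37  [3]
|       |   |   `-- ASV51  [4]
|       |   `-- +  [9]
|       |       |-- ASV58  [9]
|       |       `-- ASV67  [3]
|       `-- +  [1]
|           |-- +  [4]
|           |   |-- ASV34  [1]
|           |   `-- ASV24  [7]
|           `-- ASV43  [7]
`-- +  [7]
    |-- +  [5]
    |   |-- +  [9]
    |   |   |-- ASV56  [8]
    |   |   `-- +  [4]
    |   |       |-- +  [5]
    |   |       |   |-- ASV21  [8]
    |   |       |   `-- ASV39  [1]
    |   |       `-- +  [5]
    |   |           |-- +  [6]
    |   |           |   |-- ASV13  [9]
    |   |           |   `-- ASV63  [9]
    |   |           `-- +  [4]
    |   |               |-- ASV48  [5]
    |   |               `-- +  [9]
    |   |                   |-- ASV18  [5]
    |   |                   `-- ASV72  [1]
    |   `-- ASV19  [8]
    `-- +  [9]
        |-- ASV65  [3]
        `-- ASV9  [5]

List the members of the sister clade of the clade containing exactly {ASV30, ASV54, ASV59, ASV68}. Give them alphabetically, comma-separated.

The clade containing exactly {ASV30, ASV54, ASV59, ASV68} attaches to the tree at the node subtending ((ASV30,((ASV54,ASV68),ASV59)),((((ASV55,ASV37),ASV51),(ASV58,ASV67)),((ASV34,ASV24),ASV43))).
The other lineage descending from that same node — the sister group — is ((((ASV55,ASV37),ASV51),(ASV58,ASV67)),((ASV34,ASV24),ASV43)); its 8 tips in alphabetical order are the answer.

ASV24, ASV34, ASV37, ASV43, ASV51, ASV55, ASV58, ASV67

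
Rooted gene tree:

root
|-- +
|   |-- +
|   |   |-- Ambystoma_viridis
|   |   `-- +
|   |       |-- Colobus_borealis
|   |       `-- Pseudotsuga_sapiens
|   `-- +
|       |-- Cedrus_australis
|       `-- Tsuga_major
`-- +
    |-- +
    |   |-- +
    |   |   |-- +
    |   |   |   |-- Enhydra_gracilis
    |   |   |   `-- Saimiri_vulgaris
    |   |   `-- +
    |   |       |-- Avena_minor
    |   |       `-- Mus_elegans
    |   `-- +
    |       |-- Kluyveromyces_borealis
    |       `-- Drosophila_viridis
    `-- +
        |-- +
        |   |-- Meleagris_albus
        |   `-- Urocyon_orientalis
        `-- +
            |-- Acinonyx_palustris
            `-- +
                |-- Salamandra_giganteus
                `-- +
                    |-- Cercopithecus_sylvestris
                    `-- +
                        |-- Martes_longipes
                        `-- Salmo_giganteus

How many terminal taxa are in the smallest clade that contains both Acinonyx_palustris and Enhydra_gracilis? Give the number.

The MRCA of Acinonyx_palustris and Enhydra_gracilis is the node subtending ((((Enhydra_gracilis,Saimiri_vulgaris),(Avena_minor,Mus_elegans)),(Kluyveromyces_borealis,Drosophila_viridis)),((Meleagris_albus,Urocyon_orientalis),(Acinonyx_palustris,(Salamandra_giganteus,(Cercopithecus_sylvestris,(Martes_longipes,Salmo_giganteus)))))).
That clade contains 13 terminal taxa: Acinonyx_palustris, Avena_minor, Cercopithecus_sylvestris, Drosophila_viridis, Enhydra_gracilis, Kluyveromyces_borealis, Martes_longipes, Meleagris_albus, Mus_elegans, Saimiri_vulgaris, Salamandra_giganteus, Salmo_giganteus, Urocyon_orientalis.

13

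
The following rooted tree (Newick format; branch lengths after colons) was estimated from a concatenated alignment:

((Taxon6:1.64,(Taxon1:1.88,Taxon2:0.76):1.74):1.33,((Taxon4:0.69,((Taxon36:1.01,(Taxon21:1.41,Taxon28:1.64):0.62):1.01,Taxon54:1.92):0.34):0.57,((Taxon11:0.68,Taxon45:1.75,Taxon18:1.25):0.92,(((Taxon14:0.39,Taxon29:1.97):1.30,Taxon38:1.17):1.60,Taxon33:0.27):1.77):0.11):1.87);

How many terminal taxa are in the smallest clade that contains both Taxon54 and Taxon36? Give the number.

4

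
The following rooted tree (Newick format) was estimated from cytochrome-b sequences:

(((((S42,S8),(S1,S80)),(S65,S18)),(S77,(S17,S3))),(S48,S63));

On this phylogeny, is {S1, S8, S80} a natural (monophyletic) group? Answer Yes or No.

No

The MRCA of the listed taxa subtends ((S42,S8),(S1,S80)).
That clade also contains S42, which is not in the proposed group, so the group is not monophyletic.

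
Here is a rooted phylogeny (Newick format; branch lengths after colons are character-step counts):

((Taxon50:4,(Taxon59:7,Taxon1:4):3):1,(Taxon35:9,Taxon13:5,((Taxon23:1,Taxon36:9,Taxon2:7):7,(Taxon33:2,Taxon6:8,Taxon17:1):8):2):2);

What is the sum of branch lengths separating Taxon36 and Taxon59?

31

The path runs Taxon36 → … → MRCA → … → Taxon59; the MRCA is the root of the tree.
Branch lengths along that path: 9 + 7 + 2 + 2 + 1 + 3 + 7 = 31.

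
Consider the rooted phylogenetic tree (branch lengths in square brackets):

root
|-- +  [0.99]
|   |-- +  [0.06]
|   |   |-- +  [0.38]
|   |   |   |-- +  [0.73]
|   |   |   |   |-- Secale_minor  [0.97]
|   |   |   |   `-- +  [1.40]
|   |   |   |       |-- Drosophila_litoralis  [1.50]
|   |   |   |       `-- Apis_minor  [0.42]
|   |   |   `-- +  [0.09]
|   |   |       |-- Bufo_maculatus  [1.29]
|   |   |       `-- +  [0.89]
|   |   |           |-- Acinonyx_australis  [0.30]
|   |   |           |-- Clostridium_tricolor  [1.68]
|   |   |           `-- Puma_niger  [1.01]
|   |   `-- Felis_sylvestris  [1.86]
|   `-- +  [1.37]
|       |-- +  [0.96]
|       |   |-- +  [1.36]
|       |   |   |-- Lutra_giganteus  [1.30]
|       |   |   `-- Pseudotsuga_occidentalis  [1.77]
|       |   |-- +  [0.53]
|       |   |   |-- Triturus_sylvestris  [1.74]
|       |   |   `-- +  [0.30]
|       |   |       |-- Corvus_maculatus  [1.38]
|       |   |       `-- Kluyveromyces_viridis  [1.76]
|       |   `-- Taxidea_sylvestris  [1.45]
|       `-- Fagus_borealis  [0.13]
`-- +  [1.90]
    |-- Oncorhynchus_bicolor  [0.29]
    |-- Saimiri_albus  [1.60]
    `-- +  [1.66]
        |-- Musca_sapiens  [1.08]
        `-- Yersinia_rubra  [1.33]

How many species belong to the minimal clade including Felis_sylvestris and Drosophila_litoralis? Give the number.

8

The MRCA of Felis_sylvestris and Drosophila_litoralis is the node subtending (((Secale_minor,(Drosophila_litoralis,Apis_minor)),(Bufo_maculatus,(Acinonyx_australis,Clostridium_tricolor,Puma_niger))),Felis_sylvestris).
That clade contains 8 terminal taxa: Acinonyx_australis, Apis_minor, Bufo_maculatus, Clostridium_tricolor, Drosophila_litoralis, Felis_sylvestris, Puma_niger, Secale_minor.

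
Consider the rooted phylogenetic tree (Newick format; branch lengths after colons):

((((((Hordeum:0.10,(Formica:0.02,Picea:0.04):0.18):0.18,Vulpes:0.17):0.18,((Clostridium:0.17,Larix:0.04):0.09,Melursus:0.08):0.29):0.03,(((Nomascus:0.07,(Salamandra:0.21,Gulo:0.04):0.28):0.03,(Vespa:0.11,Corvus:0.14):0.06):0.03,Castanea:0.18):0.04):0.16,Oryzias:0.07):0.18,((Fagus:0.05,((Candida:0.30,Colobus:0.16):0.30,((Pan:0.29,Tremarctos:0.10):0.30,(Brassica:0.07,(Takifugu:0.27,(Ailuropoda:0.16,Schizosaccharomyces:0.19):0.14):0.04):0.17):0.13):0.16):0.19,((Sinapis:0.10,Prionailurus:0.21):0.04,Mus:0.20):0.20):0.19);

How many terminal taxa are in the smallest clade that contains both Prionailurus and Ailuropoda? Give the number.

The MRCA of Prionailurus and Ailuropoda is the node subtending ((Fagus,((Candida,Colobus),((Pan,Tremarctos),(Brassica,(Takifugu,(Ailuropoda,Schizosaccharomyces)))))),((Sinapis,Prionailurus),Mus)).
That clade contains 12 terminal taxa: Ailuropoda, Brassica, Candida, Colobus, Fagus, Mus, Pan, Prionailurus, Schizosaccharomyces, Sinapis, Takifugu, Tremarctos.

12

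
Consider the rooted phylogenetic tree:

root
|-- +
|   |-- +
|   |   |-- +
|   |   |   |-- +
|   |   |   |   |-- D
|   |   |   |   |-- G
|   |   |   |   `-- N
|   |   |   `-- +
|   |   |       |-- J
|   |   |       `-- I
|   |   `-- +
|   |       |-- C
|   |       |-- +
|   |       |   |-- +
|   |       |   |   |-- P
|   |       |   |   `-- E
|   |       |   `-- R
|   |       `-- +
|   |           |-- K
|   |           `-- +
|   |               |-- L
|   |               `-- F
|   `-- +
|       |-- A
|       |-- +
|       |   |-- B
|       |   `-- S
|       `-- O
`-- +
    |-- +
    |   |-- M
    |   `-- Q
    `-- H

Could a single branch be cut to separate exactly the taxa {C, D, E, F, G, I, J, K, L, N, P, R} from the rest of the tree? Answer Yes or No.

The most recent common ancestor of these taxa subtends (((D,G,N),(J,I)),(C,((P,E),R),(K,(L,F)))).
That clade has exactly 12 tips — every listed taxon and nothing else — so the group is monophyletic.

Yes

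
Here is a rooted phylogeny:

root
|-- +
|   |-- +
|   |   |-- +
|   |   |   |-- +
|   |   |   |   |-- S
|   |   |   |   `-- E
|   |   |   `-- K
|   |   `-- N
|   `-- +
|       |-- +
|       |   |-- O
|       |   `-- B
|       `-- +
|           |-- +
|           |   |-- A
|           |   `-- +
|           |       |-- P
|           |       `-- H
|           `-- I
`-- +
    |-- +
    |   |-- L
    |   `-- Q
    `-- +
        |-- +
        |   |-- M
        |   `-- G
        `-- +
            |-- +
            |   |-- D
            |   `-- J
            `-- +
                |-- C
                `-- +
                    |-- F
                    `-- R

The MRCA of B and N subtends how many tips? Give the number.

10

The MRCA of B and N is the node subtending ((((S,E),K),N),((O,B),((A,(P,H)),I))).
That clade contains 10 terminal taxa: A, B, E, H, I, K, N, O, P, S.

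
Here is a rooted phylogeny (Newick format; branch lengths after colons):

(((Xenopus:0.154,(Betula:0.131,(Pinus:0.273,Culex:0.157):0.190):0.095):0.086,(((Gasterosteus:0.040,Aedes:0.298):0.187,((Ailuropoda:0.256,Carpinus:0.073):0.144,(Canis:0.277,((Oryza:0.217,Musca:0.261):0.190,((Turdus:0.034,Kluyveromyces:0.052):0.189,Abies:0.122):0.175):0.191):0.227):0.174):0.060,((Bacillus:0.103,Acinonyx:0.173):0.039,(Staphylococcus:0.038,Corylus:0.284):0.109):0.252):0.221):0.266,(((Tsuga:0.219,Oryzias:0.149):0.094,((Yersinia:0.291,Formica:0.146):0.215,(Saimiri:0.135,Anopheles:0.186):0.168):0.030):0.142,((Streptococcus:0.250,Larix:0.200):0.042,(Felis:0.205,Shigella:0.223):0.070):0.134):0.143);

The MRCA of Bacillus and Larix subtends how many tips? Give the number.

The MRCA of Bacillus and Larix is the root, so the clade is the entire tree.
That clade contains 28 terminal taxa: Abies, Acinonyx, Aedes, Ailuropoda, Anopheles, Bacillus, Betula, Canis, Carpinus, Corylus, Culex, Felis, Formica, Gasterosteus, Kluyveromyces, Larix, Musca, Oryza, Oryzias, Pinus, Saimiri, Shigella, Staphylococcus, Streptococcus, Tsuga, Turdus, Xenopus, Yersinia.

28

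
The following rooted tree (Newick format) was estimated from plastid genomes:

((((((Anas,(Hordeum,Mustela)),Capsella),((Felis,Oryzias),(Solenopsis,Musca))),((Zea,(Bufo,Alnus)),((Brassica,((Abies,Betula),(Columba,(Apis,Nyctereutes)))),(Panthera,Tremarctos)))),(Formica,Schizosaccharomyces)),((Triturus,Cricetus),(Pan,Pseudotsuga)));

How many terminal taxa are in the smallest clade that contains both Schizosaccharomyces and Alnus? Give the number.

The MRCA of Schizosaccharomyces and Alnus is the node subtending (((((Anas,(Hordeum,Mustela)),Capsella),((Felis,Oryzias),(Solenopsis,Musca))),((Zea,(Bufo,Alnus)),((Brassica,((Abies,Betula),(Columba,(Apis,Nyctereutes)))),(Panthera,Tremarctos)))),(Formica,Schizosaccharomyces)).
That clade contains 21 terminal taxa: Abies, Alnus, Anas, Apis, Betula, Brassica, Bufo, Capsella, Columba, Felis, Formica, Hordeum, Musca, Mustela, Nyctereutes, Oryzias, Panthera, Schizosaccharomyces, Solenopsis, Tremarctos, Zea.

21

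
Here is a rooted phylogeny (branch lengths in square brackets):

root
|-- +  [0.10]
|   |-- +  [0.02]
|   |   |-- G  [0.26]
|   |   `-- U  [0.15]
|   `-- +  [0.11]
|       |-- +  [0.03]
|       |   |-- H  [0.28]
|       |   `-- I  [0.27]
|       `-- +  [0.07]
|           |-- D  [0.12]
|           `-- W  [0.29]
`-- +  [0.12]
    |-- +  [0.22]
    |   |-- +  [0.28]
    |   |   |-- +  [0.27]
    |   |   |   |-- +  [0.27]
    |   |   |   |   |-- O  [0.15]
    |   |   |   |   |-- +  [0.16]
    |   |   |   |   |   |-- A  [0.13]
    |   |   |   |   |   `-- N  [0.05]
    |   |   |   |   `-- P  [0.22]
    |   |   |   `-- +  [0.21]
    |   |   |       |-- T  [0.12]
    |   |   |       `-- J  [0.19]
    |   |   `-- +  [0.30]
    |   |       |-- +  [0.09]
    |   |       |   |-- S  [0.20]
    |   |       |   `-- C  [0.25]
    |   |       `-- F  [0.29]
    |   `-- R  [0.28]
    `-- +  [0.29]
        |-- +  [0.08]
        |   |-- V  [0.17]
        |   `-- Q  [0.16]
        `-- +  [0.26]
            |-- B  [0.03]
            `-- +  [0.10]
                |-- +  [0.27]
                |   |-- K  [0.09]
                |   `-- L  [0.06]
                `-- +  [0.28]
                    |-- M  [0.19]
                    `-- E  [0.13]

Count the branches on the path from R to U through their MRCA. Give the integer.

The MRCA of R and U is the root of the tree.
From R up to that node: 3 branches. From U up to the same node: 3 branches. Total: 3 + 3 = 6.

6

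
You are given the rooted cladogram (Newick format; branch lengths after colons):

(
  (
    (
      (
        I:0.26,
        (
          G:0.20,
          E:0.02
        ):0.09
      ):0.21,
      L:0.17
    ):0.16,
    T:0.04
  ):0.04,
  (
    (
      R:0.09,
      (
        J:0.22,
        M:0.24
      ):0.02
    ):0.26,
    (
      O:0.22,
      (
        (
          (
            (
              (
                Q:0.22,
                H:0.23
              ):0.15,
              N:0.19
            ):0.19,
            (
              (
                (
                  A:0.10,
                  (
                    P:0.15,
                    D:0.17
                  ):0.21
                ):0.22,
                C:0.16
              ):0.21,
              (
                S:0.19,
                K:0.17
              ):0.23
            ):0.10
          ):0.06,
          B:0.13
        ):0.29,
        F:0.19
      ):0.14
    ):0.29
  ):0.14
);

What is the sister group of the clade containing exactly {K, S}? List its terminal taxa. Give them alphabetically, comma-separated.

A, C, D, P

The clade containing exactly {K, S} attaches to the tree at the node subtending (((A,(P,D)),C),(S,K)).
The other lineage descending from that same node — the sister group — is ((A,(P,D)),C); its 4 tips in alphabetical order are the answer.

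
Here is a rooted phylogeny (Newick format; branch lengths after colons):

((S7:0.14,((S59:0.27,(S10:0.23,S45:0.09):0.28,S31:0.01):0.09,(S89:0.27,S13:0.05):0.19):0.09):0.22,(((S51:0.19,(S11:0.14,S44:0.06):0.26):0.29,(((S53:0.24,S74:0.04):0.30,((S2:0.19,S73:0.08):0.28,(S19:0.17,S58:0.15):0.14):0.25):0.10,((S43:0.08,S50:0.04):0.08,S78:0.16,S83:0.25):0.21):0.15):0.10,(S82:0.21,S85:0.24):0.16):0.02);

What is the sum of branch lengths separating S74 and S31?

The path runs S74 → … → MRCA → … → S31; the MRCA is the root of the tree.
Branch lengths along that path: 0.04 + 0.30 + 0.10 + 0.15 + 0.10 + 0.02 + 0.22 + 0.09 + 0.09 + 0.01 = 1.12.

1.12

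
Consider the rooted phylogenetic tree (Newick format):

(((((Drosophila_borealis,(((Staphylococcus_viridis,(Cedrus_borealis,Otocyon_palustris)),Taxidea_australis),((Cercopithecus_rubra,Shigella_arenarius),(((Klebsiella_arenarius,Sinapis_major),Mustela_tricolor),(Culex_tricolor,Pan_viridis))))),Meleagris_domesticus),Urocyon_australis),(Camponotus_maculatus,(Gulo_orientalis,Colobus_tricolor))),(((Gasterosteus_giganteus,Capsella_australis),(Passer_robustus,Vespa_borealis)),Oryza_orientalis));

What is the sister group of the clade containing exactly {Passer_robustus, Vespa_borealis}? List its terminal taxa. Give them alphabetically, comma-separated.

Capsella_australis, Gasterosteus_giganteus

The clade containing exactly {Passer_robustus, Vespa_borealis} attaches to the tree at the node subtending ((Gasterosteus_giganteus,Capsella_australis),(Passer_robustus,Vespa_borealis)).
The other lineage descending from that same node — the sister group — is (Gasterosteus_giganteus,Capsella_australis); its 2 tips in alphabetical order are the answer.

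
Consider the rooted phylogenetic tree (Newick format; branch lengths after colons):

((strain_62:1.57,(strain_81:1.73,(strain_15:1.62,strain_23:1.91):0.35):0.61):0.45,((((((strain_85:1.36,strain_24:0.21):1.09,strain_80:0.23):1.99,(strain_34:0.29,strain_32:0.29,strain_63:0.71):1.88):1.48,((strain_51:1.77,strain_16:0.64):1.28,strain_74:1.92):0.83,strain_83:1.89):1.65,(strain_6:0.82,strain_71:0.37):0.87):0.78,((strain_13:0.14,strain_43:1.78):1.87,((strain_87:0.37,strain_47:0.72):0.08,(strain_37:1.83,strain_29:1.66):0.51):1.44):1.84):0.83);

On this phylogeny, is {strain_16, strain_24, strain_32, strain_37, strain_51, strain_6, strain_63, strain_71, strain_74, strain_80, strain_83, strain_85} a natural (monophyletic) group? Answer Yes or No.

The MRCA of the listed taxa subtends ((((((strain_85,strain_24),strain_80),(strain_34,strain_32,strain_63)),((strain_51,strain_16),strain_74),strain_83),(strain_6,strain_71)),((strain_13,strain_43),((strain_87,strain_47),(strain_37,strain_29)))).
That clade also contains strain_13, strain_29, strain_34, strain_43, strain_47, strain_87, which are not in the proposed group, so the group is not monophyletic.

No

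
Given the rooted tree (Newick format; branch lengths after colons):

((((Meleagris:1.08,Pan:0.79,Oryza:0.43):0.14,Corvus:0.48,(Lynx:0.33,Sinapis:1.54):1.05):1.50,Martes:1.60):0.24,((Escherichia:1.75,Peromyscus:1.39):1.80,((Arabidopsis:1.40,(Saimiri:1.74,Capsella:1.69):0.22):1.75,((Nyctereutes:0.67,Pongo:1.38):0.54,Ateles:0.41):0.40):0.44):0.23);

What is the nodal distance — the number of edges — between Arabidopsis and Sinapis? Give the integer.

8

The MRCA of Arabidopsis and Sinapis is the root of the tree.
From Arabidopsis up to that node: 4 branches. From Sinapis up to the same node: 4 branches. Total: 4 + 4 = 8.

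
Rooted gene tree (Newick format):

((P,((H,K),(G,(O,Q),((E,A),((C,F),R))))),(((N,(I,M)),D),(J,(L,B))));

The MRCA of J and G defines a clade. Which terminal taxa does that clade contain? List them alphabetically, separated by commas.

Tracing J: it sits inside (J,(L,B)).
Tracing G: it sits inside (G,(O,Q),((E,A),((C,F),R))).
The smallest clade enclosing both is the whole tree (their MRCA is the root), so the answer is all 18 tips in alphabetical order.

A, B, C, D, E, F, G, H, I, J, K, L, M, N, O, P, Q, R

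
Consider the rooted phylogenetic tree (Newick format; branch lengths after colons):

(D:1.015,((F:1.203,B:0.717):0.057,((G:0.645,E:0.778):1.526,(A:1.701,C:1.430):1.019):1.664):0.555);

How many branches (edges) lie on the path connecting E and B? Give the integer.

The MRCA of E and B is the node subtending ((F,B),((G,E),(A,C))).
From E up to that node: 3 branches. From B up to the same node: 2 branches. Total: 3 + 2 = 5.

5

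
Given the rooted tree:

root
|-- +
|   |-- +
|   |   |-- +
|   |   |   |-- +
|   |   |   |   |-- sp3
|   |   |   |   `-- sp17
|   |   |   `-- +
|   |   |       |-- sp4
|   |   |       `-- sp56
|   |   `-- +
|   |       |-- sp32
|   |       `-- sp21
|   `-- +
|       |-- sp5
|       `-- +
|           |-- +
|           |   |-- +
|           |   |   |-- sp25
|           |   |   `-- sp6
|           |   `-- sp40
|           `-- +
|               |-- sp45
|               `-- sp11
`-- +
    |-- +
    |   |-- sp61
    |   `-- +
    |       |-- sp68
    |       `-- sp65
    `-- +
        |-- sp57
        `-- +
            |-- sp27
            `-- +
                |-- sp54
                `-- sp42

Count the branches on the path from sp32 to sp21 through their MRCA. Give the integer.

2

The MRCA of sp32 and sp21 is the node subtending (sp32,sp21).
From sp32 up to that node: 1 branch. From sp21 up to the same node: 1 branch. Total: 1 + 1 = 2.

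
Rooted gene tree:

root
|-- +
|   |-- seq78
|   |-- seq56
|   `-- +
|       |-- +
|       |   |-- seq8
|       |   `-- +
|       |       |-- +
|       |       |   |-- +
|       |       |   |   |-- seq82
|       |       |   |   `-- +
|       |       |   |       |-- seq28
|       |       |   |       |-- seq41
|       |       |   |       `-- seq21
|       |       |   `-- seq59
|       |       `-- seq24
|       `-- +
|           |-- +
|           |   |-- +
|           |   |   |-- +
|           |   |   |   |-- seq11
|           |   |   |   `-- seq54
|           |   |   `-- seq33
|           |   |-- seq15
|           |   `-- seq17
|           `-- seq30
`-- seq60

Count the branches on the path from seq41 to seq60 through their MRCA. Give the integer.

9

The MRCA of seq41 and seq60 is the root of the tree.
From seq41 up to that node: 8 branches. From seq60 up to the same node: 1 branch. Total: 8 + 1 = 9.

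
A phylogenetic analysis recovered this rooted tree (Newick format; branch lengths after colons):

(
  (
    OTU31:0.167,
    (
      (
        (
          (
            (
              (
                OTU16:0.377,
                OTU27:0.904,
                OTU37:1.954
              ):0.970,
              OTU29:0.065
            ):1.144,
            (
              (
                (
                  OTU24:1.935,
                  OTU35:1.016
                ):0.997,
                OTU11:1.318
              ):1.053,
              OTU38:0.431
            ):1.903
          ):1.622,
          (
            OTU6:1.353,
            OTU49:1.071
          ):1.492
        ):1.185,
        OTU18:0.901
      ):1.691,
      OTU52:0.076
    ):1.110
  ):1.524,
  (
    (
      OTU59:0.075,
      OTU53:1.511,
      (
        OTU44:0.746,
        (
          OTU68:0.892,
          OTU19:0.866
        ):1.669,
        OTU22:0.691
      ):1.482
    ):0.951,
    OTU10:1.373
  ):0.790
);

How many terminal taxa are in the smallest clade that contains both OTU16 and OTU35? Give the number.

The MRCA of OTU16 and OTU35 is the node subtending (((OTU16,OTU27,OTU37),OTU29),(((OTU24,OTU35),OTU11),OTU38)).
That clade contains 8 terminal taxa: OTU11, OTU16, OTU24, OTU27, OTU29, OTU35, OTU37, OTU38.

8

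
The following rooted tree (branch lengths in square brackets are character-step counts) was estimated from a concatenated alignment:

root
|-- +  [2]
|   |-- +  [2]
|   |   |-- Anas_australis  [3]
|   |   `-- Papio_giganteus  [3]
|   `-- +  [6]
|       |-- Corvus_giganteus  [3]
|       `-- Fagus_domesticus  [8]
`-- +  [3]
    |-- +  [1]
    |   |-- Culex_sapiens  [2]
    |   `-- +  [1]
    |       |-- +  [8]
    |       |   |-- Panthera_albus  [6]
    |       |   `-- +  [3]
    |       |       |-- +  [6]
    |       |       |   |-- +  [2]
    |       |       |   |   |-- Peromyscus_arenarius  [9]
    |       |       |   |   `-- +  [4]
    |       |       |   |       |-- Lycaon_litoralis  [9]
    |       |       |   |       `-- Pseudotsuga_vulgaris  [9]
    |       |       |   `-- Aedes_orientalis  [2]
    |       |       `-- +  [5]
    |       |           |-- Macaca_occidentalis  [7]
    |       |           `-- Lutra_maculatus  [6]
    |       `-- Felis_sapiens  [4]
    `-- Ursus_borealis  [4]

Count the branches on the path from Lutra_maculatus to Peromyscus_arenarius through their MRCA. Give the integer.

The MRCA of Lutra_maculatus and Peromyscus_arenarius is the node subtending (((Peromyscus_arenarius,(Lycaon_litoralis,Pseudotsuga_vulgaris)),Aedes_orientalis),(Macaca_occidentalis,Lutra_maculatus)).
From Lutra_maculatus up to that node: 2 branches. From Peromyscus_arenarius up to the same node: 3 branches. Total: 2 + 3 = 5.

5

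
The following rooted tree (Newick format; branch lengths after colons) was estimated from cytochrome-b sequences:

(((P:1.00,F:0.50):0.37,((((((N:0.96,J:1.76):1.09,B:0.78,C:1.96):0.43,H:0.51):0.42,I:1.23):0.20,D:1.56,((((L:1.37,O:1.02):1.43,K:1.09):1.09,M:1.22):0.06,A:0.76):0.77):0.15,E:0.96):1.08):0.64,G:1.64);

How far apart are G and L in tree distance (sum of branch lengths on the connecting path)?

8.23

The path runs G → … → MRCA → … → L; the MRCA is the root of the tree.
Branch lengths along that path: 1.64 + 0.64 + 1.08 + 0.15 + 0.77 + 0.06 + 1.09 + 1.43 + 1.37 = 8.23.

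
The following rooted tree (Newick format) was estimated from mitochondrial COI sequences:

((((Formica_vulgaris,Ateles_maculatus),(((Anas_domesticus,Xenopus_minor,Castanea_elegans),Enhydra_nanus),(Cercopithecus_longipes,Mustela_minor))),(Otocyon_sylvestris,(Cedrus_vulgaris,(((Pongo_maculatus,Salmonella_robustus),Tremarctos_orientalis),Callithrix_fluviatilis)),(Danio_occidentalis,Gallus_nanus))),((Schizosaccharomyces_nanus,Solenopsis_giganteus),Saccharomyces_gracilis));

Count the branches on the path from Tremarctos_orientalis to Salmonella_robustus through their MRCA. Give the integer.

3

The MRCA of Tremarctos_orientalis and Salmonella_robustus is the node subtending ((Pongo_maculatus,Salmonella_robustus),Tremarctos_orientalis).
From Tremarctos_orientalis up to that node: 1 branch. From Salmonella_robustus up to the same node: 2 branches. Total: 1 + 2 = 3.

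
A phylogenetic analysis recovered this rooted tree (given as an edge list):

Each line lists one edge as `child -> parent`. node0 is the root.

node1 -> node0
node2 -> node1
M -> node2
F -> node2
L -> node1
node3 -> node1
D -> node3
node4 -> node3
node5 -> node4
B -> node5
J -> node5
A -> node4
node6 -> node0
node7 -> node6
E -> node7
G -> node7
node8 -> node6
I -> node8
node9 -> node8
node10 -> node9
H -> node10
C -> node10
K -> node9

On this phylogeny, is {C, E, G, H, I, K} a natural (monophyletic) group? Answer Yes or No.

Yes

The most recent common ancestor of these taxa subtends ((E,G),(I,((H,C),K))).
That clade has exactly 6 tips — every listed taxon and nothing else — so the group is monophyletic.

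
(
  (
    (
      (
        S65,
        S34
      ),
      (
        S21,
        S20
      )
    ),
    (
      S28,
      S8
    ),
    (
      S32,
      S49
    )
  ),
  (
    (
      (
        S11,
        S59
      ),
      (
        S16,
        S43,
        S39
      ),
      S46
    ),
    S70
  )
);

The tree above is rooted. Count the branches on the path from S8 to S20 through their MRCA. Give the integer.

5

The MRCA of S8 and S20 is the node subtending (((S65,S34),(S21,S20)),(S28,S8),(S32,S49)).
From S8 up to that node: 2 branches. From S20 up to the same node: 3 branches. Total: 2 + 3 = 5.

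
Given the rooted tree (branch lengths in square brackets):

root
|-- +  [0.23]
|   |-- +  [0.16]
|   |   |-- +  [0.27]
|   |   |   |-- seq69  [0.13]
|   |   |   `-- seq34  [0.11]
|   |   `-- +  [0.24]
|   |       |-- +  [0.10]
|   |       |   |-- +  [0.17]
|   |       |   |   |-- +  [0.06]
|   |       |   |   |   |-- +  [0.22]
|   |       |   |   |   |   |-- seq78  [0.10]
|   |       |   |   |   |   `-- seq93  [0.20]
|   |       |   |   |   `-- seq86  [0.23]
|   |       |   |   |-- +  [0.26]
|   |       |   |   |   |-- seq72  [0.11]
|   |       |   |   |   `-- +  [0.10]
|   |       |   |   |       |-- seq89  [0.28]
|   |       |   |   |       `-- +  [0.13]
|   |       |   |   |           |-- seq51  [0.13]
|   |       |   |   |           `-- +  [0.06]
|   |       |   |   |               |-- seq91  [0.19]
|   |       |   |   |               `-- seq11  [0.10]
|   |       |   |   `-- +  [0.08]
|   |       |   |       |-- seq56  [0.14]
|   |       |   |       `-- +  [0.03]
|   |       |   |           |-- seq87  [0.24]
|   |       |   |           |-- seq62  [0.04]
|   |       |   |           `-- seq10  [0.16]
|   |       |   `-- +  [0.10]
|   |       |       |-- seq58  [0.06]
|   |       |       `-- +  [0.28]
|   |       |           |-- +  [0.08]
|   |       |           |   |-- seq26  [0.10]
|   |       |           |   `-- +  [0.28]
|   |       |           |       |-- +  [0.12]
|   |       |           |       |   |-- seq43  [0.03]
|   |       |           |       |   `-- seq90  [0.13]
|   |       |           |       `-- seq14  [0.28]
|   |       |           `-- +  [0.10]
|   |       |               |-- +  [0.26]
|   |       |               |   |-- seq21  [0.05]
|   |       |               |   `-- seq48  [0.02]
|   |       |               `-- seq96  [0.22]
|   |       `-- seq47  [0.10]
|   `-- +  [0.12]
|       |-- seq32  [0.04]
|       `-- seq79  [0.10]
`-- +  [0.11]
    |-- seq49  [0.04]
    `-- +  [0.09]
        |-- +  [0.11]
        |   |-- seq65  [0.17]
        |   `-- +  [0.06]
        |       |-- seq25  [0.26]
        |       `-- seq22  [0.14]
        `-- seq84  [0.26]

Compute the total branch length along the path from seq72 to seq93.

0.85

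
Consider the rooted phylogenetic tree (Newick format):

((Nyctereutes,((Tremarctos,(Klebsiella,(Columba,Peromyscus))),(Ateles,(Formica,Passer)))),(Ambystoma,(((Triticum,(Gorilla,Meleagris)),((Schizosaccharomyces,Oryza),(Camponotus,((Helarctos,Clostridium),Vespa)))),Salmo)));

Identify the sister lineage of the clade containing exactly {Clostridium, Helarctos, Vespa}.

Camponotus

The clade containing exactly {Clostridium, Helarctos, Vespa} attaches to the tree at the node subtending (Camponotus,((Helarctos,Clostridium),Vespa)).
The other lineage descending from that same node — the sister group — is the single tip Camponotus.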